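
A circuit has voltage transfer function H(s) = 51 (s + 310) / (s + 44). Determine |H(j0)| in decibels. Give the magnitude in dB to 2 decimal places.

H(0) = 51 × 310 / 44 = 359.32
20 log₁₀(359.32) = 51.110 dB

51.11 dB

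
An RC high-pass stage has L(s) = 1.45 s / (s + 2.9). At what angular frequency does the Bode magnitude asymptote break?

2.9 rad s⁻¹

The single real pole at s = −2.9 gives a corner at ω = 2.9 rad s⁻¹.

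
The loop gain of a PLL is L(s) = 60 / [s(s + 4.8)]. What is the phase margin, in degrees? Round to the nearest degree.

34°

Gain crossover: |L(jω)| = 1 at ω ≈ 7.04 rad/sec.
∠L(j7.04) = −90° − arctan(7.04/4.8) ≈ -145.72°
PM = 180° + (-145.72°) = 34.28°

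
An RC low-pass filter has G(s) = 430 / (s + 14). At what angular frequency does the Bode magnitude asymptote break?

The single real pole at s = −14 gives a corner at ω = 14 rad s⁻¹.

14 rad s⁻¹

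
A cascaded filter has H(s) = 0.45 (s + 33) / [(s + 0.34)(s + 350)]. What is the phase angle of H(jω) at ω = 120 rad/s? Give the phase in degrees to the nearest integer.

-34°

∠(j120 + 33) = arctan(120/33) = 74.62°
∠(j120 + 0.34) = arctan(120/0.34) = 89.84°
∠(j120 + 350) = arctan(120/350) = 18.92°
∠H(j120) = 74.62° − (89.84° + 18.92°) = -34.14°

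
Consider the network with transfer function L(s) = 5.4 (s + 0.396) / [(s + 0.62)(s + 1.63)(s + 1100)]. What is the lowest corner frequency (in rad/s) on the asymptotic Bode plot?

0.396 rad/s

Break frequencies occur at each pole and zero magnitude: 0.396 rad/s, 0.62 rad/s, 1.63 rad/s, 1100 rad/s.
The lowest is 0.396 rad/s.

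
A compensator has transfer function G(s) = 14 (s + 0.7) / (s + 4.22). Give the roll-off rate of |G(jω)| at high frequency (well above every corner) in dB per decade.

0 dB/decade

With 1 zero and 1 pole, the high-frequency asymptotic slope is 20 × (1 − 1) = 0 dB/decade.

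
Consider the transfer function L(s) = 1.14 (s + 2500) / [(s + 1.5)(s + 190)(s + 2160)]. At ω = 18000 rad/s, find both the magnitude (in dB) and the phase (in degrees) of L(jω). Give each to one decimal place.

|L| = -169.1 dB, ∠L = -180.5°

|j18000 + 2500| = √(18000² + 2500²) = 1.817e+04
|j18000 + 1.5| = √(18000² + 1.5²) = 1.8e+04
|j18000 + 190| = √(18000² + 190²) = 1.8e+04
|j18000 + 2160| = √(18000² + 2160²) = 1.813e+04
|L(j18000)| = 1.14 × 1.817e+04 / (1.8e+04 × 1.8e+04 × 1.813e+04) = 3.5268e-09
20 log₁₀(3.5268e-09) = -169.05 dB
∠(j18000 + 2500) = arctan(18000/2500) = 82.09°
∠(j18000 + 1.5) = arctan(18000/1.5) = 90.00°
∠(j18000 + 190) = arctan(18000/190) = 89.40°
∠(j18000 + 2160) = arctan(18000/2160) = 83.16°
∠L(j18000) = 82.09° − (90.00° + 89.40° + 83.16°) = -180.45°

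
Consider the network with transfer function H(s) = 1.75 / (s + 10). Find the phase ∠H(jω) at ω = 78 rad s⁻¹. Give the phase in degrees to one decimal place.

∠(j78 + 10) = arctan(78/10) = 82.69°
∠H(j78) = −82.69° = -82.69°

-82.7°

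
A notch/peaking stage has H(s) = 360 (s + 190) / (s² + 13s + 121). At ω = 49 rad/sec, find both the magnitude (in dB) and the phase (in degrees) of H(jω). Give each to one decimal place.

|j49 + 190| = √(49² + 190²) = 196.2
|(j49)² + 13(j49) + 121| = |-2280 + j637| = 2367
|H(j49)| = 360 × 196.2 / 2367 = 29.839
20 log₁₀(29.839) = 29.50 dB
∠(j49 + 190) = arctan(49/190) = 14.46°
∠[(j49)² + 13(j49) + 121] = ∠[-2280 + j637] = 164.39°
∠H(j49) = 14.46° − 164.39° = -149.93°

|H| = 29.5 dB, ∠H = -149.9 deg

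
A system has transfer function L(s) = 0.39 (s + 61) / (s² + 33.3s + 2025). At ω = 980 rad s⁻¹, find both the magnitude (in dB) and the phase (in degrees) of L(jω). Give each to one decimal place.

|j980 + 61| = √(980² + 61²) = 981.9
|(j980)² + 33.3(j980) + 2025| = |-9.5838e+05 + j32634| = 9.589e+05
|L(j980)| = 0.39 × 981.9 / 9.589e+05 = 0.00039934
20 log₁₀(0.00039934) = -67.97 dB
∠(j980 + 61) = arctan(980/61) = 86.44°
∠[(j980)² + 33.3(j980) + 2025] = ∠[-9.5838e+05 + j32634] = 178.05°
∠L(j980) = 86.44° − 178.05° = -91.61°

|L| = -68.0 dB, ∠L = -91.6°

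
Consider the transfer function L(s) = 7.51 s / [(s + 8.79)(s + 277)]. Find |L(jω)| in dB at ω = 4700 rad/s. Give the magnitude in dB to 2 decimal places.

|j4700| = 4700
|j4700 + 8.79| = √(4700² + 8.79²) = 4700
|j4700 + 277| = √(4700² + 277²) = 4708
|L(j4700)| = 7.51 × 4700 / (4700 × 4708) = 0.0015951
20 log₁₀(0.0015951) = -55.944 dB

-55.94 dB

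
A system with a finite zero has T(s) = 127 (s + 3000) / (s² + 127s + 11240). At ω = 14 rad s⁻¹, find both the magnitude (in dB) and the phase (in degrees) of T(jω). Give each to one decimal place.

|T| = 30.6 dB, ∠T = -8.9°

|j14 + 3000| = √(14² + 3000²) = 3000
|(j14)² + 127(j14) + 11240| = |11044 + j1778| = 1.119e+04
|T(j14)| = 127 × 3000 / 1.119e+04 = 34.06
20 log₁₀(34.06) = 30.64 dB
∠(j14 + 3000) = arctan(14/3000) = 0.27°
∠[(j14)² + 127(j14) + 11240] = ∠[11044 + j1778] = 9.15°
∠T(j14) = 0.27° − 9.15° = -8.88°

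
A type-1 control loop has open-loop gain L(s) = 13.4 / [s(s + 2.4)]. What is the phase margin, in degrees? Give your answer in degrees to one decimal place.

Gain crossover: |L(jω)| = 1 at ω ≈ 3.29 rad s⁻¹.
∠L(j3.29) = −90° − arctan(3.29/2.4) ≈ -143.89°
PM = 180° + (-143.89°) = 36.11°

36.1 deg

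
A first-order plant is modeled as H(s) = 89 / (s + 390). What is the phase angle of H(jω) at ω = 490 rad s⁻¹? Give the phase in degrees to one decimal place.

-51.5°

∠(j490 + 390) = arctan(490/390) = 51.48°
∠H(j490) = −51.48° = -51.48°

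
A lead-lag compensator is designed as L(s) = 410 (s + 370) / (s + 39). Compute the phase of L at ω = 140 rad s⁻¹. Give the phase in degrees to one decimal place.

∠(j140 + 370) = arctan(140/370) = 20.73°
∠(j140 + 39) = arctan(140/39) = 74.43°
∠L(j140) = 20.73° − 74.43° = -53.71°

-53.7°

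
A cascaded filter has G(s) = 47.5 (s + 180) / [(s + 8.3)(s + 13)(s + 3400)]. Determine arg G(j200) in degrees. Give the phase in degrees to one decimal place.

-129.3 deg

∠(j200 + 180) = arctan(200/180) = 48.01°
∠(j200 + 8.3) = arctan(200/8.3) = 87.62°
∠(j200 + 13) = arctan(200/13) = 86.28°
∠(j200 + 3400) = arctan(200/3400) = 3.37°
∠G(j200) = 48.01° − (87.62° + 86.28° + 3.37°) = -129.26°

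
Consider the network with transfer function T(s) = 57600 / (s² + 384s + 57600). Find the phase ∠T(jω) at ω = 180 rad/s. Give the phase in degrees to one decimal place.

∠[(j180)² + 384(j180) + 57600] = ∠[25200 + j69120] = 69.97°
∠T(j180) = −69.97° = -69.97°

-70.0°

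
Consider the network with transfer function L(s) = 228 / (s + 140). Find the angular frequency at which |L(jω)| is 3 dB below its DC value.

140 rad/s

For a single-pole low-pass, the −3 dB point is at the pole: ω = 140 rad/s.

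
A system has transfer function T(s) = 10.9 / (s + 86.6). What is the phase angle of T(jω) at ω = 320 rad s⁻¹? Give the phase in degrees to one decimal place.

∠(j320 + 86.6) = arctan(320/86.6) = 74.86°
∠T(j320) = −74.86° = -74.86°

-74.9 deg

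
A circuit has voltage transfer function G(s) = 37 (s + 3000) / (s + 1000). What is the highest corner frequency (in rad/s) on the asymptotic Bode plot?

Break frequencies occur at each pole and zero magnitude: 1000 rad/s, 3000 rad/s.
The highest is 3000 rad/s.

3000 rad/s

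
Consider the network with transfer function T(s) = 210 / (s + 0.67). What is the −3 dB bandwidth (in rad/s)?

0.67 rad/s

For a single-pole low-pass, the −3 dB point is at the pole: ω = 0.67 rad/s.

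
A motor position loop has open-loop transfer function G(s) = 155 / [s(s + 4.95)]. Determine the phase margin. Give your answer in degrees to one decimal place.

Gain crossover: |G(jω)| = 1 at ω ≈ 12 rad s⁻¹.
∠G(j12) = −90° − arctan(12/4.95) ≈ -157.53°
PM = 180° + (-157.53°) = 22.47°

22.5 deg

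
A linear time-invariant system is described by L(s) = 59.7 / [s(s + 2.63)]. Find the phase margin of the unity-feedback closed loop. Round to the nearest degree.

19 deg

Gain crossover: |L(jω)| = 1 at ω ≈ 7.51 rad/s.
∠L(j7.51) = −90° − arctan(7.51/2.63) ≈ -160.69°
PM = 180° + (-160.69°) = 19.31°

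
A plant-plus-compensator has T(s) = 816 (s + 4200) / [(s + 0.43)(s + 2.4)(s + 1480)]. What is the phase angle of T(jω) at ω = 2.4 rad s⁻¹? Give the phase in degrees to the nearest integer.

∠(j2.4 + 4200) = arctan(2.4/4200) = 0.03°
∠(j2.4 + 0.43) = arctan(2.4/0.43) = 79.84°
∠(j2.4 + 2.4) = arctan(2.4/2.4) = 45.00°
∠(j2.4 + 1480) = arctan(2.4/1480) = 0.09°
∠T(j2.4) = 0.03° − (79.84° + 45.00° + 0.09°) = -124.90°

-125°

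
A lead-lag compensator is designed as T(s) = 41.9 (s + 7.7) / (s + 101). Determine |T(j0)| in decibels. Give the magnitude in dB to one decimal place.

10.1 dB

T(0) = 41.9 × 7.7 / 101 = 3.1944
20 log₁₀(3.1944) = 10.09 dB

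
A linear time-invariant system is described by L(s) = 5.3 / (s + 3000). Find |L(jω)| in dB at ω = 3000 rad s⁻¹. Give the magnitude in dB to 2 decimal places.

-58.07 dB

|j3000 + 3000| = √(3000² + 3000²) = 4243
|L(j3000)| = 5.3 / 4243 = 0.0012492
20 log₁₀(0.0012492) = -58.067 dB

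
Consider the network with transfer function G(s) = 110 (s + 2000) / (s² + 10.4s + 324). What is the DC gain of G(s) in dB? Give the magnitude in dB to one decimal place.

56.6 dB

G(0) = 110 × 2000 / 324 = 679.01
20 log₁₀(679.01) = 56.64 dB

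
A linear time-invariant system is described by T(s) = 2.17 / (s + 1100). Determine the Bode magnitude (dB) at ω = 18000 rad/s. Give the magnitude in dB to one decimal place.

|j18000 + 1100| = √(18000² + 1100²) = 1.803e+04
|T(j18000)| = 2.17 / 1.803e+04 = 0.00012033
20 log₁₀(0.00012033) = -78.39 dB

-78.4 dB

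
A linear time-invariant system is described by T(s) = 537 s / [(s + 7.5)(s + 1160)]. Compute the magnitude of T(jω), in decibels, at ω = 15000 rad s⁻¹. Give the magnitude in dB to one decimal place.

|j15000| = 1.5e+04
|j15000 + 7.5| = √(15000² + 7.5²) = 1.5e+04
|j15000 + 1160| = √(15000² + 1160²) = 1.504e+04
|T(j15000)| = 537 × 1.5e+04 / (1.5e+04 × 1.504e+04) = 0.035693
20 log₁₀(0.035693) = -28.95 dB

-28.9 dB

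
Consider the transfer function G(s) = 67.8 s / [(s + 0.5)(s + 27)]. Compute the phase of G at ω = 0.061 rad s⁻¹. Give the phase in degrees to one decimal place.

∠(j0.061) = 90.00°
∠(j0.061 + 0.5) = arctan(0.061/0.5) = 6.96°
∠(j0.061 + 27) = arctan(0.061/27) = 0.13°
∠G(j0.061) = 90.00° − (6.96° + 0.13°) = 82.91°

82.9°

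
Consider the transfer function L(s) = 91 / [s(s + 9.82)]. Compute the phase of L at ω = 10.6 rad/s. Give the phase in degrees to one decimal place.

-137.2 deg

∠(j10.6 + 9.82) = arctan(10.6/9.82) = 47.19°
∠(j10.6) = 90.00°
∠L(j10.6) = − (47.19° + 90.00°) = -137.19°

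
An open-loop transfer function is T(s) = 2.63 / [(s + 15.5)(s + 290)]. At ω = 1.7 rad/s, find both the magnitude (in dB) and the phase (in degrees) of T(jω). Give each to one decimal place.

|j1.7 + 15.5| = √(1.7² + 15.5²) = 15.59
|j1.7 + 290| = √(1.7² + 290²) = 290
|T(j1.7)| = 2.63 / (15.59 × 290) = 0.0005816
20 log₁₀(0.0005816) = -64.71 dB
∠(j1.7 + 15.5) = arctan(1.7/15.5) = 6.26°
∠(j1.7 + 290) = arctan(1.7/290) = 0.34°
∠T(j1.7) = − (6.26° + 0.34°) = -6.59°

|T| = -64.7 dB, ∠T = -6.6°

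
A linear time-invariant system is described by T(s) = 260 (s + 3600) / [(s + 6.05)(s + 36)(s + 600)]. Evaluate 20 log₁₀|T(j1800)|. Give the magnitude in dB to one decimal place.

|j1800 + 3600| = √(1800² + 3600²) = 4025
|j1800 + 6.05| = √(1800² + 6.05²) = 1800
|j1800 + 36| = √(1800² + 36²) = 1800
|j1800 + 600| = √(1800² + 600²) = 1897
|T(j1800)| = 260 × 4025 / (1800 × 1800 × 1897) = 0.00017019
20 log₁₀(0.00017019) = -75.38 dB

-75.4 dB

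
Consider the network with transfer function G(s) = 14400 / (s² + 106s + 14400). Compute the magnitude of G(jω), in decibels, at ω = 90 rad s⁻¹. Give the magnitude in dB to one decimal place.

2.0 dB

|(j90)² + 106(j90) + 14400| = |6300 + j9540| = 1.143e+04
|G(j90)| = 14400 / 1.143e+04 = 1.2596
20 log₁₀(1.2596) = 2.00 dB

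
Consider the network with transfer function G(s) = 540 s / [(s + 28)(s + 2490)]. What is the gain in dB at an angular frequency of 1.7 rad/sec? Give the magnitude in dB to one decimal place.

|j1.7| = 1.7
|j1.7 + 28| = √(1.7² + 28²) = 28.05
|j1.7 + 2490| = √(1.7² + 2490²) = 2490
|G(j1.7)| = 540 × 1.7 / (28.05 × 2490) = 0.013143
20 log₁₀(0.013143) = -37.63 dB

-37.6 dB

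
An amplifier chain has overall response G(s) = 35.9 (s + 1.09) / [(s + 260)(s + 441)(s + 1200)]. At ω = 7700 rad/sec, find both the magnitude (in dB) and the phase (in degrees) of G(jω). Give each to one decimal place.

|j7700 + 1.09| = √(7700² + 1.09²) = 7700
|j7700 + 260| = √(7700² + 260²) = 7704
|j7700 + 441| = √(7700² + 441²) = 7713
|j7700 + 1200| = √(7700² + 1200²) = 7793
|G(j7700)| = 35.9 × 7700 / (7704 × 7713 × 7793) = 5.9696e-07
20 log₁₀(5.9696e-07) = -124.48 dB
∠(j7700 + 1.09) = arctan(7700/1.09) = 89.99°
∠(j7700 + 260) = arctan(7700/260) = 88.07°
∠(j7700 + 441) = arctan(7700/441) = 86.72°
∠(j7700 + 1200) = arctan(7700/1200) = 81.14°
∠G(j7700) = 89.99° − (88.07° + 86.72° + 81.14°) = -165.94°

|G| = -124.5 dB, ∠G = -165.9°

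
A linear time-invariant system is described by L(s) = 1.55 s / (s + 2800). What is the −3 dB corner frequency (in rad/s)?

2800 rad/s

For a single-pole high-pass, the −3 dB point is at the pole: ω = 2800 rad/s.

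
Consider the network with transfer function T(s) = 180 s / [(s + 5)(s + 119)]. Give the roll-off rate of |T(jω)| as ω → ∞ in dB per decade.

With 1 zero and 2 poles, the high-frequency asymptotic slope is 20 × (1 − 2) = -20 dB/decade.

-20 dB/decade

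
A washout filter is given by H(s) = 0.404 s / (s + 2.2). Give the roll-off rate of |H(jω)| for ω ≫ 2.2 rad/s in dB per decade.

0 dB/decade

With 1 zero and 1 pole, the high-frequency asymptotic slope is 20 × (1 − 1) = 0 dB/decade.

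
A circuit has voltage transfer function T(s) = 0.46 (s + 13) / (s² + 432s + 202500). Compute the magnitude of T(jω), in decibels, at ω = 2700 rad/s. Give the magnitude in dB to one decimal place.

|j2700 + 13| = √(2700² + 13²) = 2700
|(j2700)² + 432(j2700) + 202500| = |-7.0875e+06 + j1.1664e+06| = 7.183e+06
|T(j2700)| = 0.46 × 2700 / 7.183e+06 = 0.00017291
20 log₁₀(0.00017291) = -75.24 dB

-75.2 dB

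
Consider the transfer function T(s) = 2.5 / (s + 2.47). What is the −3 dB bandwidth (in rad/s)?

2.47 rad/s

For a single-pole low-pass, the −3 dB point is at the pole: ω = 2.47 rad/s.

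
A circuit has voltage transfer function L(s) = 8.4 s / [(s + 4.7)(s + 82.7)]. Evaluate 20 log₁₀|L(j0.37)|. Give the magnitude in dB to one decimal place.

-42.0 dB

|j0.37| = 0.37
|j0.37 + 4.7| = √(0.37² + 4.7²) = 4.715
|j0.37 + 82.7| = √(0.37² + 82.7²) = 82.7
|L(j0.37)| = 8.4 × 0.37 / (4.715 × 82.7) = 0.0079713
20 log₁₀(0.0079713) = -41.97 dB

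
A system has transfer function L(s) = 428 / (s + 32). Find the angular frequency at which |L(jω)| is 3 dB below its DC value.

For a single-pole low-pass, the −3 dB point is at the pole: ω = 32 rad/s.

32 rad/s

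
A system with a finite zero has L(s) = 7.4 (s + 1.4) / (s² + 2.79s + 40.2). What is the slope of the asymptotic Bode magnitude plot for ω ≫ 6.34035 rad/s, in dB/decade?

With 1 zero and 2 poles, the high-frequency asymptotic slope is 20 × (1 − 2) = -20 dB/decade.

-20 dB/decade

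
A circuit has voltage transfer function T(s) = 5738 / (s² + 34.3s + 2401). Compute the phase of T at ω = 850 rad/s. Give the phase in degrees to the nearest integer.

-178°

∠[(j850)² + 34.3(j850) + 2401] = ∠[-7.201e+05 + j29155] = 177.68°
∠T(j850) = −177.68° = -177.68°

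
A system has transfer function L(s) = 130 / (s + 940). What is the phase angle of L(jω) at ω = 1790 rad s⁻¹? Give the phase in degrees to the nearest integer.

-62 deg

∠(j1790 + 940) = arctan(1790/940) = 62.29°
∠L(j1790) = −62.29° = -62.29°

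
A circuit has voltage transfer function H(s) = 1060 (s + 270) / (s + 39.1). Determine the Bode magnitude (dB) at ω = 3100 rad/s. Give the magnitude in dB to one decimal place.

|j3100 + 270| = √(3100² + 270²) = 3112
|j3100 + 39.1| = √(3100² + 39.1²) = 3100
|H(j3100)| = 1060 × 3112 / 3100 = 1063.9
20 log₁₀(1063.9) = 60.54 dB

60.5 dB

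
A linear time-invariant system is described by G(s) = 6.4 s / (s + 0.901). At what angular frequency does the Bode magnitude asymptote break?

The single real pole at s = −0.901 gives a corner at ω = 0.901 rad/sec.

0.901 rad/sec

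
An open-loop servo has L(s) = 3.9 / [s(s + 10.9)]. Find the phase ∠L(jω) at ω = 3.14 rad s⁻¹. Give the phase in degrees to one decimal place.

-106.1°

∠(j3.14 + 10.9) = arctan(3.14/10.9) = 16.07°
∠(j3.14) = 90.00°
∠L(j3.14) = − (16.07° + 90.00°) = -106.07°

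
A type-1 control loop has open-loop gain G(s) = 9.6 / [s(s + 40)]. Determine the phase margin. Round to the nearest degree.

90 deg

Gain crossover: |G(jω)| = 1 at ω ≈ 0.24 rad/s.
∠G(j0.24) = −90° − arctan(0.24/40) ≈ -90.34°
PM = 180° + (-90.34°) = 89.66°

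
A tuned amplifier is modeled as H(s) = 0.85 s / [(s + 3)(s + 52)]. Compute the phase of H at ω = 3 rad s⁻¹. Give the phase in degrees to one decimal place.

∠(j3) = 90.00°
∠(j3 + 3) = arctan(3/3) = 45.00°
∠(j3 + 52) = arctan(3/52) = 3.30°
∠H(j3) = 90.00° − (45.00° + 3.30°) = 41.70°

41.7°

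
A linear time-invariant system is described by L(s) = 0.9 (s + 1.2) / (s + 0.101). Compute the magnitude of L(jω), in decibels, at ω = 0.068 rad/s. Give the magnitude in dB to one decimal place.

|j0.068 + 1.2| = √(0.068² + 1.2²) = 1.202
|j0.068 + 0.101| = √(0.068² + 0.101²) = 0.1218
|L(j0.068)| = 0.9 × 1.202 / 0.1218 = 8.8843
20 log₁₀(8.8843) = 18.97 dB

19.0 dB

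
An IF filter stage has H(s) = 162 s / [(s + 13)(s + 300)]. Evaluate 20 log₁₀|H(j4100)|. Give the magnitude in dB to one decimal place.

-28.1 dB

|j4100| = 4100
|j4100 + 13| = √(4100² + 13²) = 4100
|j4100 + 300| = √(4100² + 300²) = 4111
|H(j4100)| = 162 × 4100 / (4100 × 4111) = 0.039407
20 log₁₀(0.039407) = -28.09 dB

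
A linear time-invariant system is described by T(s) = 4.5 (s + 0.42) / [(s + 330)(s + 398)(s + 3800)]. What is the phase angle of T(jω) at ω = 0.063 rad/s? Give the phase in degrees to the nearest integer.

∠(j0.063 + 0.42) = arctan(0.063/0.42) = 8.53°
∠(j0.063 + 330) = arctan(0.063/330) = 0.01°
∠(j0.063 + 398) = arctan(0.063/398) = 0.01°
∠(j0.063 + 3800) = arctan(0.063/3800) = 0.00°
∠T(j0.063) = 8.53° − (0.01° + 0.01° + 0.00°) = 8.51°

9°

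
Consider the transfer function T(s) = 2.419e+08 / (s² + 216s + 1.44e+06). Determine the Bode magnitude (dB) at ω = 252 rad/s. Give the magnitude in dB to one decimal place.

|(j252)² + 216(j252) + 1.44e+06| = |1.3765e+06 + j54432| = 1.378e+06
|T(j252)| = 2.419e+08 / 1.378e+06 = 175.6
20 log₁₀(175.6) = 44.89 dB

44.9 dB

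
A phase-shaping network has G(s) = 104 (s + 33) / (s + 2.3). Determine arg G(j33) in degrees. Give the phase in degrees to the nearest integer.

-41°

∠(j33 + 33) = arctan(33/33) = 45.00°
∠(j33 + 2.3) = arctan(33/2.3) = 86.01°
∠G(j33) = 45.00° − 86.01° = -41.01°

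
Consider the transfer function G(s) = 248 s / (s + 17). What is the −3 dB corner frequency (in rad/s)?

For a single-pole high-pass, the −3 dB point is at the pole: ω = 17 rad/s.

17 rad/s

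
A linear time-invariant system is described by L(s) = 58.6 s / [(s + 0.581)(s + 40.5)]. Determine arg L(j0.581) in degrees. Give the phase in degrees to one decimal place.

44.2 deg

∠(j0.581) = 90.00°
∠(j0.581 + 0.581) = arctan(0.581/0.581) = 45.00°
∠(j0.581 + 40.5) = arctan(0.581/40.5) = 0.82°
∠L(j0.581) = 90.00° − (45.00° + 0.82°) = 44.18°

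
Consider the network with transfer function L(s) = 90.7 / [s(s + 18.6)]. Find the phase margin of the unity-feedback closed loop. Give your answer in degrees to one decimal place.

Gain crossover: |L(jω)| = 1 at ω ≈ 4.73 rad/sec.
∠L(j4.73) = −90° − arctan(4.73/18.6) ≈ -104.26°
PM = 180° + (-104.26°) = 75.74°

75.7 deg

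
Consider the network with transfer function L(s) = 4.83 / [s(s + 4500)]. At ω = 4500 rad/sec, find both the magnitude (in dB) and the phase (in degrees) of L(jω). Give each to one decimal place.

|j4500 + 4500| = √(4500² + 4500²) = 6364
|j4500| = 4500
|L(j4500)| = 4.83 / (6364 × 4500) = 1.6866e-07
20 log₁₀(1.6866e-07) = -135.46 dB
∠(j4500 + 4500) = arctan(4500/4500) = 45.00°
∠(j4500) = 90.00°
∠L(j4500) = − (45.00° + 90.00°) = -135.00°

|L| = -135.5 dB, ∠L = -135.0 deg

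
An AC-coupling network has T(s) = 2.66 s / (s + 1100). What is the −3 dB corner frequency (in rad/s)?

For a single-pole high-pass, the −3 dB point is at the pole: ω = 1100 rad/s.

1100 rad/s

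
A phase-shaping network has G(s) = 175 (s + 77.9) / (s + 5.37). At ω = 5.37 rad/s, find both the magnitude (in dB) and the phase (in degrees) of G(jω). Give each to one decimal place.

|G| = 65.1 dB, ∠G = -41.1°

|j5.37 + 77.9| = √(5.37² + 77.9²) = 78.08
|j5.37 + 5.37| = √(5.37² + 5.37²) = 7.594
|G(j5.37)| = 175 × 78.08 / 7.594 = 1799.4
20 log₁₀(1799.4) = 65.10 dB
∠(j5.37 + 77.9) = arctan(5.37/77.9) = 3.94°
∠(j5.37 + 5.37) = arctan(5.37/5.37) = 45.00°
∠G(j5.37) = 3.94° − 45.00° = -41.06°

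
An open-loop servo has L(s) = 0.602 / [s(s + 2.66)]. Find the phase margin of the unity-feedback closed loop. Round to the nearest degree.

Gain crossover: |L(jω)| = 1 at ω ≈ 0.226 rad/sec.
∠L(j0.226) = −90° − arctan(0.226/2.66) ≈ -94.85°
PM = 180° + (-94.85°) = 85.15°

85°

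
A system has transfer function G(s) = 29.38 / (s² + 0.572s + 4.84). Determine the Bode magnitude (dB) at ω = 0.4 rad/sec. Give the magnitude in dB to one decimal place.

15.9 dB

|(j0.4)² + 0.572(j0.4) + 4.84| = |4.68 + j0.2288| = 4.686
|G(j0.4)| = 29.38 / 4.686 = 6.2703
20 log₁₀(6.2703) = 15.95 dB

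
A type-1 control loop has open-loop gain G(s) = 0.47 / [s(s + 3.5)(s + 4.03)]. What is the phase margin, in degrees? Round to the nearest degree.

Gain crossover: |G(jω)| = 1 at ω ≈ 0.0333 rad s⁻¹.
∠G(j0.0333) = −90° − arctan(0.0333/3.5) − arctan(0.0333/4.03) ≈ -91.02°
PM = 180° + (-91.02°) = 88.98°

89°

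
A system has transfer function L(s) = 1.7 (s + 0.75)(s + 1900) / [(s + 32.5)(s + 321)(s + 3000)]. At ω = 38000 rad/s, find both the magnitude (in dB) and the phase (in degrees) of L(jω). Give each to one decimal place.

|L| = -87.0 dB, ∠L = -87.8°

|j38000 + 0.75| = √(38000² + 0.75²) = 3.8e+04
|j38000 + 1900| = √(38000² + 1900²) = 3.805e+04
|j38000 + 32.5| = √(38000² + 32.5²) = 3.8e+04
|j38000 + 321| = √(38000² + 321²) = 3.8e+04
|j38000 + 3000| = √(38000² + 3000²) = 3.812e+04
|L(j38000)| = 1.7 × 3.8e+04 × 3.805e+04 / (3.8e+04 × 3.8e+04 × 3.812e+04) = 4.4652e-05
20 log₁₀(4.4652e-05) = -87.00 dB
∠(j38000 + 0.75) = arctan(38000/0.75) = 90.00°
∠(j38000 + 1900) = arctan(38000/1900) = 87.14°
∠(j38000 + 32.5) = arctan(38000/32.5) = 89.95°
∠(j38000 + 321) = arctan(38000/321) = 89.52°
∠(j38000 + 3000) = arctan(38000/3000) = 85.49°
∠L(j38000) = 90.00° + 87.14° − (89.95° + 89.52° + 85.49°) = -87.82°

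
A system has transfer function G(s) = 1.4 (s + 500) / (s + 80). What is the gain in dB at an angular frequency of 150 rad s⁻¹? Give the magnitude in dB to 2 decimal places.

|j150 + 500| = √(150² + 500²) = 522
|j150 + 80| = √(150² + 80²) = 170
|G(j150)| = 1.4 × 522 / 170 = 4.2989
20 log₁₀(4.2989) = 12.667 dB

12.67 dB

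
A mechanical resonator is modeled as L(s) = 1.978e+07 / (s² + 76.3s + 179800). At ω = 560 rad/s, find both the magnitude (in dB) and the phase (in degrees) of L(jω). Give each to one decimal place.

|(j560)² + 76.3(j560) + 179800| = |-1.338e+05 + j42728| = 1.405e+05
|L(j560)| = 1.978e+07 / 1.405e+05 = 140.83
20 log₁₀(140.83) = 42.97 dB
∠[(j560)² + 76.3(j560) + 179800] = ∠[-1.338e+05 + j42728] = 162.29°
∠L(j560) = −162.29° = -162.29°

|L| = 43.0 dB, ∠L = -162.3°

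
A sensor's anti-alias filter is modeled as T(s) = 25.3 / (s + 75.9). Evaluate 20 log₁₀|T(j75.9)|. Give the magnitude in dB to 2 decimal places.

|j75.9 + 75.9| = √(75.9² + 75.9²) = 107.3
|T(j75.9)| = 25.3 / 107.3 = 0.2357
20 log₁₀(0.2357) = -12.553 dB

-12.55 dB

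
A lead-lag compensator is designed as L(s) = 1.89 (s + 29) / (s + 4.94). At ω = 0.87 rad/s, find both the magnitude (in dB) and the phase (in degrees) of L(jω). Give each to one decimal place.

|L| = 20.8 dB, ∠L = -8.3 deg

|j0.87 + 29| = √(0.87² + 29²) = 29.01
|j0.87 + 4.94| = √(0.87² + 4.94²) = 5.016
|L(j0.87)| = 1.89 × 29.01 / 5.016 = 10.932
20 log₁₀(10.932) = 20.77 dB
∠(j0.87 + 29) = arctan(0.87/29) = 1.72°
∠(j0.87 + 4.94) = arctan(0.87/4.94) = 9.99°
∠L(j0.87) = 1.72° − 9.99° = -8.27°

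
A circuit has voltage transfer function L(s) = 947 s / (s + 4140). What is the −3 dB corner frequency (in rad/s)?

For a single-pole high-pass, the −3 dB point is at the pole: ω = 4140 rad/s.

4140 rad/s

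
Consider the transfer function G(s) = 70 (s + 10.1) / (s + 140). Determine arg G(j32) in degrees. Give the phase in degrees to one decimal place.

59.6 deg

∠(j32 + 10.1) = arctan(32/10.1) = 72.48°
∠(j32 + 140) = arctan(32/140) = 12.88°
∠G(j32) = 72.48° − 12.88° = 59.61°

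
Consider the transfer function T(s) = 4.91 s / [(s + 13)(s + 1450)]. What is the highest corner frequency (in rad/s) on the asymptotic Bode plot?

1450 rad/s

Break frequencies occur at each pole and zero magnitude: 13 rad/s, 1450 rad/s.
The highest is 1450 rad/s.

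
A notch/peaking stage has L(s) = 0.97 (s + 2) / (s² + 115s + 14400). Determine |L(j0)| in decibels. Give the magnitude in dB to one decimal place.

-77.4 dB

L(0) = 0.97 × 2 / 14400 = 0.00013472
20 log₁₀(0.00013472) = -77.41 dB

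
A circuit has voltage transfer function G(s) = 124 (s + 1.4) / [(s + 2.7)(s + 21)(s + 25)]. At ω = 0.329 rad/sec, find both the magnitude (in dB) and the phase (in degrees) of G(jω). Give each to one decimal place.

|G| = -18.1 dB, ∠G = 4.6°

|j0.329 + 1.4| = √(0.329² + 1.4²) = 1.438
|j0.329 + 2.7| = √(0.329² + 2.7²) = 2.72
|j0.329 + 21| = √(0.329² + 21²) = 21
|j0.329 + 25| = √(0.329² + 25²) = 25
|G(j0.329)| = 124 × 1.438 / (2.72 × 21 × 25) = 0.12486
20 log₁₀(0.12486) = -18.07 dB
∠(j0.329 + 1.4) = arctan(0.329/1.4) = 13.22°
∠(j0.329 + 2.7) = arctan(0.329/2.7) = 6.95°
∠(j0.329 + 21) = arctan(0.329/21) = 0.90°
∠(j0.329 + 25) = arctan(0.329/25) = 0.75°
∠G(j0.329) = 13.22° − (6.95° + 0.90° + 0.75°) = 4.63°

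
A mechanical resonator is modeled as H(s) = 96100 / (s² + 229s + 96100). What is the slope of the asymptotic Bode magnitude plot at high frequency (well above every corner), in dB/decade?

With 0 zeros and 2 poles, the high-frequency asymptotic slope is 20 × (0 − 2) = -40 dB/decade.

-40 dB/decade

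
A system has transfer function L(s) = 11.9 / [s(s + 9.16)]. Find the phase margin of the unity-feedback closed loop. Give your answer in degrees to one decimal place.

82.0°

Gain crossover: |L(jω)| = 1 at ω ≈ 1.29 rad/sec.
∠L(j1.29) = −90° − arctan(1.29/9.16) ≈ -97.99°
PM = 180° + (-97.99°) = 82.01°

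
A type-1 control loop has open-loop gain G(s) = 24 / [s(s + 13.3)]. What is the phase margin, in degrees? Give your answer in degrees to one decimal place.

Gain crossover: |G(jω)| = 1 at ω ≈ 1.79 rad/sec.
∠G(j1.79) = −90° − arctan(1.79/13.3) ≈ -97.66°
PM = 180° + (-97.66°) = 82.34°

82.3°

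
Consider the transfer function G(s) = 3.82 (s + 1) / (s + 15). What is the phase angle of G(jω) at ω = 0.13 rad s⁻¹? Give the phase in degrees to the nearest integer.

∠(j0.13 + 1) = arctan(0.13/1) = 7.41°
∠(j0.13 + 15) = arctan(0.13/15) = 0.50°
∠G(j0.13) = 7.41° − 0.50° = 6.91°

7 deg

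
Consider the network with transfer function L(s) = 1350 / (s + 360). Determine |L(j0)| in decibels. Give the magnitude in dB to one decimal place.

11.5 dB

L(0) = 1350 / 360 = 3.75
20 log₁₀(3.75) = 11.48 dB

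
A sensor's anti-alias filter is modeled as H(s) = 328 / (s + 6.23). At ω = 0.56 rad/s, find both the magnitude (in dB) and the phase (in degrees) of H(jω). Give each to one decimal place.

|H| = 34.4 dB, ∠H = -5.1°

|j0.56 + 6.23| = √(0.56² + 6.23²) = 6.255
|H(j0.56)| = 328 / 6.255 = 52.437
20 log₁₀(52.437) = 34.39 dB
∠(j0.56 + 6.23) = arctan(0.56/6.23) = 5.14°
∠H(j0.56) = −5.14° = -5.14°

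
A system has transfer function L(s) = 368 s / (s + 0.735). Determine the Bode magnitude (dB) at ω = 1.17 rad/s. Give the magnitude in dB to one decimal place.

49.9 dB

|j1.17| = 1.17
|j1.17 + 0.735| = √(1.17² + 0.735²) = 1.382
|L(j1.17)| = 368 × 1.17 / 1.382 = 311.61
20 log₁₀(311.61) = 49.87 dB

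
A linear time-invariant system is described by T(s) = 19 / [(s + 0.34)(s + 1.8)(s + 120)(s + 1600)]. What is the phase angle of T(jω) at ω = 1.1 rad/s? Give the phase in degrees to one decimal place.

∠(j1.1 + 0.34) = arctan(1.1/0.34) = 72.82°
∠(j1.1 + 1.8) = arctan(1.1/1.8) = 31.43°
∠(j1.1 + 120) = arctan(1.1/120) = 0.53°
∠(j1.1 + 1600) = arctan(1.1/1600) = 0.04°
∠T(j1.1) = − (72.82° + 31.43° + 0.53° + 0.04°) = -104.82°

-104.8°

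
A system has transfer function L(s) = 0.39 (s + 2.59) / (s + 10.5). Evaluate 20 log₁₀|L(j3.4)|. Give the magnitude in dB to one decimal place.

|j3.4 + 2.59| = √(3.4² + 2.59²) = 4.274
|j3.4 + 10.5| = √(3.4² + 10.5²) = 11.04
|L(j3.4)| = 0.39 × 4.274 / 11.04 = 0.15103
20 log₁₀(0.15103) = -16.42 dB

-16.4 dB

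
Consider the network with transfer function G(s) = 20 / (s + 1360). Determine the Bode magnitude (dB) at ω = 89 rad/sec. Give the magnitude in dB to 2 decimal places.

-36.67 dB

|j89 + 1360| = √(89² + 1360²) = 1363
|G(j89)| = 20 / 1363 = 0.014674
20 log₁₀(0.014674) = -36.669 dB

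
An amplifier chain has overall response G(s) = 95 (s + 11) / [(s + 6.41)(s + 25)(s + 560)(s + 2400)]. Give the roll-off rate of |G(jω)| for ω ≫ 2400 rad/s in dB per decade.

-60 dB/decade

With 1 zero and 4 poles, the high-frequency asymptotic slope is 20 × (1 − 4) = -60 dB/decade.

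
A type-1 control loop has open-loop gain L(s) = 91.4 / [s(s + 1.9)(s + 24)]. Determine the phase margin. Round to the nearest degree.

Gain crossover: |L(jω)| = 1 at ω ≈ 1.55 rad/s.
∠L(j1.55) = −90° − arctan(1.55/1.9) − arctan(1.55/24) ≈ -132.90°
PM = 180° + (-132.90°) = 47.10°

47 deg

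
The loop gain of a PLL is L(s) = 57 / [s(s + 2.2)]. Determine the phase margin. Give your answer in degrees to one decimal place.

16.6°

Gain crossover: |L(jω)| = 1 at ω ≈ 7.39 rad/sec.
∠L(j7.39) = −90° − arctan(7.39/2.2) ≈ -163.42°
PM = 180° + (-163.42°) = 16.58°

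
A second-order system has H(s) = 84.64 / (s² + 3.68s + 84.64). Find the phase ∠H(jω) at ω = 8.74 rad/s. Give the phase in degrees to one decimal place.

∠[(j8.74)² + 3.68(j8.74) + 84.64] = ∠[8.2524 + j32.163] = 75.61°
∠H(j8.74) = −75.61° = -75.61°

-75.6°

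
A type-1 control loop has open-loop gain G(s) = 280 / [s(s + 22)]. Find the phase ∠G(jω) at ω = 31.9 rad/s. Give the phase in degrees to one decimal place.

∠(j31.9 + 22) = arctan(31.9/22) = 55.41°
∠(j31.9) = 90.00°
∠G(j31.9) = − (55.41° + 90.00°) = -145.41°

-145.4°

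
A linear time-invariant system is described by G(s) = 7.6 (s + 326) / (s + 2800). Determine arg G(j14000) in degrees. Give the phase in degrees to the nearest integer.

∠(j14000 + 326) = arctan(14000/326) = 88.67°
∠(j14000 + 2800) = arctan(14000/2800) = 78.69°
∠G(j14000) = 88.67° − 78.69° = 9.98°

10 deg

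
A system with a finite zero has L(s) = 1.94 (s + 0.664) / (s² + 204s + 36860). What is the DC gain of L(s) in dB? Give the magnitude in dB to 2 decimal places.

-89.13 dB

L(0) = 1.94 × 0.664 / 36860 = 3.4947e-05
20 log₁₀(3.4947e-05) = -89.132 dB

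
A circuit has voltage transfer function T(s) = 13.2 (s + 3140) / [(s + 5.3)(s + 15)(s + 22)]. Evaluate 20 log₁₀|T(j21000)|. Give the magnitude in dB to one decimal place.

-150.4 dB

|j21000 + 3140| = √(21000² + 3140²) = 2.123e+04
|j21000 + 5.3| = √(21000² + 5.3²) = 2.1e+04
|j21000 + 15| = √(21000² + 15²) = 2.1e+04
|j21000 + 22| = √(21000² + 22²) = 2.1e+04
|T(j21000)| = 13.2 × 2.123e+04 / (2.1e+04 × 2.1e+04 × 2.1e+04) = 3.0265e-08
20 log₁₀(3.0265e-08) = -150.38 dB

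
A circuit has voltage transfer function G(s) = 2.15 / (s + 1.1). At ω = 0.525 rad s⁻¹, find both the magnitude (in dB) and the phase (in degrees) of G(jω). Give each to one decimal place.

|j0.525 + 1.1| = √(0.525² + 1.1²) = 1.219
|G(j0.525)| = 2.15 / 1.219 = 1.7639
20 log₁₀(1.7639) = 4.93 dB
∠(j0.525 + 1.1) = arctan(0.525/1.1) = 25.51°
∠G(j0.525) = −25.51° = -25.51°

|G| = 4.9 dB, ∠G = -25.5°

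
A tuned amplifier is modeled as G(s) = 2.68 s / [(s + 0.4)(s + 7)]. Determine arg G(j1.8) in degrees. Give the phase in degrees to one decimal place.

-1.9°

∠(j1.8) = 90.00°
∠(j1.8 + 0.4) = arctan(1.8/0.4) = 77.47°
∠(j1.8 + 7) = arctan(1.8/7) = 14.42°
∠G(j1.8) = 90.00° − (77.47° + 14.42°) = -1.89°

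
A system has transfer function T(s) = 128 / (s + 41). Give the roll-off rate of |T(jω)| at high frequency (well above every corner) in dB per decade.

-20 dB/decade

With 0 zeros and 1 pole, the high-frequency asymptotic slope is 20 × (0 − 1) = -20 dB/decade.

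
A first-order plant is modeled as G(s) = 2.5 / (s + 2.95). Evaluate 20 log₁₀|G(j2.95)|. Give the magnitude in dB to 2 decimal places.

-4.45 dB

|j2.95 + 2.95| = √(2.95² + 2.95²) = 4.172
|G(j2.95)| = 2.5 / 4.172 = 0.59924
20 log₁₀(0.59924) = -4.448 dB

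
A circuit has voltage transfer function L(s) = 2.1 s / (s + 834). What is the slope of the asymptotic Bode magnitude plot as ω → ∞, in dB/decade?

With 1 zero and 1 pole, the high-frequency asymptotic slope is 20 × (1 − 1) = 0 dB/decade.

0 dB/decade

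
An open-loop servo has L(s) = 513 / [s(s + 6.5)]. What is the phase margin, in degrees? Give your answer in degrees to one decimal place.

Gain crossover: |L(jω)| = 1 at ω ≈ 22.2 rad/s.
∠L(j22.2) = −90° − arctan(22.2/6.5) ≈ -163.67°
PM = 180° + (-163.67°) = 16.33°

16.3°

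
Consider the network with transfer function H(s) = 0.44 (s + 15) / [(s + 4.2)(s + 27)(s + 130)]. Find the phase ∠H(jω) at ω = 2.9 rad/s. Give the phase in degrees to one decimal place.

∠(j2.9 + 15) = arctan(2.9/15) = 10.94°
∠(j2.9 + 4.2) = arctan(2.9/4.2) = 34.62°
∠(j2.9 + 27) = arctan(2.9/27) = 6.13°
∠(j2.9 + 130) = arctan(2.9/130) = 1.28°
∠H(j2.9) = 10.94° − (34.62° + 6.13° + 1.28°) = -31.09°

-31.1 deg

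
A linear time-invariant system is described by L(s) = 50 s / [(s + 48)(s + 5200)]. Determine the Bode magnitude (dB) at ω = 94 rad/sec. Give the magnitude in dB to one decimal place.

-41.3 dB

|j94| = 94
|j94 + 48| = √(94² + 48²) = 105.5
|j94 + 5200| = √(94² + 5200²) = 5201
|L(j94)| = 50 × 94 / (105.5 × 5201) = 0.0085621
20 log₁₀(0.0085621) = -41.35 dB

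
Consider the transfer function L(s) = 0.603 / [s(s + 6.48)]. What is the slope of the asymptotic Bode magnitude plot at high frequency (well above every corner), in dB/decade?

-40 dB/decade

With 0 zeros and 2 poles, the high-frequency asymptotic slope is 20 × (0 − 2) = -40 dB/decade.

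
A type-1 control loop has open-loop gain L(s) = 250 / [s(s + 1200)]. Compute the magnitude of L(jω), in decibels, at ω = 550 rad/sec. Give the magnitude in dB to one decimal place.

|j550 + 1200| = √(550² + 1200²) = 1320
|j550| = 550
|L(j550)| = 250 / (1320 × 550) = 0.00034434
20 log₁₀(0.00034434) = -69.26 dB

-69.3 dB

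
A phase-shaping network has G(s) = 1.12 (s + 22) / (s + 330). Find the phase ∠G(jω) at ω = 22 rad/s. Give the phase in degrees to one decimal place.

41.2°

∠(j22 + 22) = arctan(22/22) = 45.00°
∠(j22 + 330) = arctan(22/330) = 3.81°
∠G(j22) = 45.00° − 3.81° = 41.19°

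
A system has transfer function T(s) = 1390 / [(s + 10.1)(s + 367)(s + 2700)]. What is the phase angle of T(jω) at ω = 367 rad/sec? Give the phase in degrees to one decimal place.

∠(j367 + 10.1) = arctan(367/10.1) = 88.42°
∠(j367 + 367) = arctan(367/367) = 45.00°
∠(j367 + 2700) = arctan(367/2700) = 7.74°
∠T(j367) = − (88.42° + 45.00° + 7.74°) = -141.16°

-141.2°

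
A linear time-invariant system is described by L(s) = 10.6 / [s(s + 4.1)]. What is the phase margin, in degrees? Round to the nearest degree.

61°

Gain crossover: |L(jω)| = 1 at ω ≈ 2.26 rad/sec.
∠L(j2.26) = −90° − arctan(2.26/4.1) ≈ -118.90°
PM = 180° + (-118.90°) = 61.10°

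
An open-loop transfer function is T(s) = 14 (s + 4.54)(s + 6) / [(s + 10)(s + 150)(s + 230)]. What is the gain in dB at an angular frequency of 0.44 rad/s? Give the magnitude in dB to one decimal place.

-59.1 dB

|j0.44 + 4.54| = √(0.44² + 4.54²) = 4.561
|j0.44 + 6| = √(0.44² + 6²) = 6.016
|j0.44 + 10| = √(0.44² + 10²) = 10.01
|j0.44 + 150| = √(0.44² + 150²) = 150
|j0.44 + 230| = √(0.44² + 230²) = 230
|T(j0.44)| = 14 × 4.561 × 6.016 / (10.01 × 150 × 230) = 0.0011125
20 log₁₀(0.0011125) = -59.07 dB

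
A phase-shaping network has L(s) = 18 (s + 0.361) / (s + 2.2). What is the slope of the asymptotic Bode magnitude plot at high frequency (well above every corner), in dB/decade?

0 dB/decade

With 1 zero and 1 pole, the high-frequency asymptotic slope is 20 × (1 − 1) = 0 dB/decade.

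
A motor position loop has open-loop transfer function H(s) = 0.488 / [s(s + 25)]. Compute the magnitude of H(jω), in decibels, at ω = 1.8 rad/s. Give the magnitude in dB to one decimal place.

|j1.8 + 25| = √(1.8² + 25²) = 25.06
|j1.8| = 1.8
|H(j1.8)| = 0.488 / (25.06 × 1.8) = 0.010816
20 log₁₀(0.010816) = -39.32 dB

-39.3 dB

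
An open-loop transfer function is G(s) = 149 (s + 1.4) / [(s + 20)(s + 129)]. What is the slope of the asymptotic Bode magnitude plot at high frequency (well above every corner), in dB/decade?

With 1 zero and 2 poles, the high-frequency asymptotic slope is 20 × (1 − 2) = -20 dB/decade.

-20 dB/decade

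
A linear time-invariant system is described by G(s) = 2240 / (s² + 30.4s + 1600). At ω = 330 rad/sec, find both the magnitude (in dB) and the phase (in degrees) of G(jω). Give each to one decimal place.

|(j330)² + 30.4(j330) + 1600| = |-1.073e+05 + j10032| = 1.078e+05
|G(j330)| = 2240 / 1.078e+05 = 0.020785
20 log₁₀(0.020785) = -33.64 dB
∠[(j330)² + 30.4(j330) + 1600] = ∠[-1.073e+05 + j10032] = 174.66°
∠G(j330) = −174.66° = -174.66°

|G| = -33.6 dB, ∠G = -174.7°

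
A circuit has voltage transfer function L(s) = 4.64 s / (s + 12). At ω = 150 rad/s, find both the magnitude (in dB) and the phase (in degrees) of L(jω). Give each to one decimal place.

|j150| = 150
|j150 + 12| = √(150² + 12²) = 150.5
|L(j150)| = 4.64 × 150 / 150.5 = 4.6252
20 log₁₀(4.6252) = 13.30 dB
∠(j150) = 90.00°
∠(j150 + 12) = arctan(150/12) = 85.43°
∠L(j150) = 90.00° − 85.43° = 4.57°

|L| = 13.3 dB, ∠L = 4.6°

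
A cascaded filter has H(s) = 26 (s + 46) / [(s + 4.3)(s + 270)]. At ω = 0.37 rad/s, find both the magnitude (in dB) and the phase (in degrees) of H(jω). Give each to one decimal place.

|j0.37 + 46| = √(0.37² + 46²) = 46
|j0.37 + 4.3| = √(0.37² + 4.3²) = 4.316
|j0.37 + 270| = √(0.37² + 270²) = 270
|H(j0.37)| = 26 × 46 / (4.316 × 270) = 1.0264
20 log₁₀(1.0264) = 0.23 dB
∠(j0.37 + 46) = arctan(0.37/46) = 0.46°
∠(j0.37 + 4.3) = arctan(0.37/4.3) = 4.92°
∠(j0.37 + 270) = arctan(0.37/270) = 0.08°
∠H(j0.37) = 0.46° − (4.92° + 0.08°) = -4.54°

|H| = 0.2 dB, ∠H = -4.5°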